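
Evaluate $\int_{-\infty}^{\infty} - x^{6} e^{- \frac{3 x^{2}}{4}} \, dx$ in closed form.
$- \frac{80 \sqrt{3} \sqrt{\pi}}{27}$

Begin with the known integral
$$J(a) = \int_{-\infty}^{\infty} - e^{- a x^{2}} \, dx = - \frac{\sqrt{\pi}}{\sqrt{a}}.$$

Differentiating under the integral sign brings down a factor of $(-x^2)$:
$$\frac{dJ}{da} = \int_{-\infty}^{\infty} x^{2} e^{- a x^{2}} \, dx = \frac{\sqrt{\pi}}{2 a^{\frac{3}{2}}}.$$

Repeating $3$ times in total — each differentiation brings down another $(-x^2)$ — gives
$$\frac{d^{3}J}{da^{3}} = \int_{-\infty}^{\infty} x^{6} e^{- a x^{2}} \, dx = \frac{15 \sqrt{\pi}}{8 a^{\frac{7}{2}}},$$
and the integrand here is $(-1)^{3}$ times the target integrand, so $I = (-1)^{3}\,\frac{d^{3}J}{da^{3}} = - \frac{15 \sqrt{\pi}}{8 a^{\frac{7}{2}}}$.

Setting $a = \frac{3}{4}$:
$$I = - \frac{80 \sqrt{3} \sqrt{\pi}}{27}.$$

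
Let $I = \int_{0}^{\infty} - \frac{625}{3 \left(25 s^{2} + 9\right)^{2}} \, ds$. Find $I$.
$- \frac{125 \pi}{324}$

Start from the standard arctangent integral
$$J(a) = \int_{0}^{\infty} - \frac{1}{3 \left(a^{2} + s^{2}\right)} \, ds = - \frac{\pi}{6 a}.$$

Differentiating under the integral sign with respect to $a$,
$$\frac{dJ}{da} = \int_{0}^{\infty} \frac{2 a}{3 \left(a^{2} + s^{2}\right)^{2}} \, ds = \frac{\pi}{6 a^{2}},$$
so $\int_{0}^{\infty} - \frac{1}{3 \left(a^{2} + s^{2}\right)^{2}} \, ds = - \frac{\pi}{12 a^{3}}$.

Setting $a = \frac{3}{5}$:
$$I = - \frac{125 \pi}{324}.$$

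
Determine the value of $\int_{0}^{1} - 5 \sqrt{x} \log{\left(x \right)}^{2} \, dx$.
$- \frac{80}{27}$

Consider the simpler parametrised integral
$$J(a) = \int_{0}^{1} - 5 x^{a} \, dx = - \frac{5}{a + 1}.$$

Differentiating under the integral sign brings down a factor of $\ln x$:
$$\frac{dJ}{da} = \int_{0}^{1} - 5 x^{a} \log{\left(x \right)} \, dx = \frac{5}{\left(a + 1\right)^{2}}.$$

Repeating twice in total — each differentiation brings down another $\ln x$ — gives
$$\frac{d^{2}J}{da^{2}} = \int_{0}^{1} - 5 x^{a} \log{\left(x \right)}^{2} \, dx = - \frac{10}{\left(a + 1\right)^{3}},$$
and the integrand here is exactly the target integrand, so $I = - \frac{10}{\left(a + 1\right)^{3}}$.

Setting $a = \frac{1}{2}$:
$$I = - \frac{80}{27}.$$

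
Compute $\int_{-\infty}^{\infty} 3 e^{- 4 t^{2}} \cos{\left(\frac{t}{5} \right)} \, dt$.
$\frac{3 \sqrt{\pi}}{2 e^{\frac{1}{400}}}$

Treat the cosine frequency as a parameter and define $I(b) = \int_{-\infty}^{\infty} 3 e^{- 4 t^{2}} \cos{\left(b t \right)} \, dt$.

Differentiating under the integral sign,
$$I'(b) = \int_{-\infty}^{\infty} - 3 t e^{- 4 t^{2}} \sin{\left(b t \right)} \, dt.$$

Integrate $\int_{-\infty}^{\infty} t \sin(b t)\, e^{- 4 t^{2}}\, dt$ by parts with $u = \sin(b t)$ and $dv = t\, e^{- 4 t^{2}}\, dt$, giving $v = - \frac{e^{- 4 t^{2}}}{8}$. The boundary term vanishes and
$$\int_{-\infty}^{\infty} t \sin(b t)\, e^{- 4 t^{2}}\, dt = \frac{b}{8} \int_{-\infty}^{\infty} \cos(b t)\, e^{- 4 t^{2}}\, dt,$$
so $I'(b) = - \frac{b}{8}\, I(b)$.

This is a separable first-order ODE; solving with the initial condition $I(0) = \int_{-\infty}^{\infty} 3 e^{- 4 t^{2}}\,dt = \frac{3 \sqrt{\pi}}{2}$ gives
$$I(b) = \frac{3 \sqrt{\pi} e^{- \frac{b^{2}}{16}}}{2}.$$

Setting $b = \frac{1}{5}$:
$$I = \frac{3 \sqrt{\pi}}{2 e^{\frac{1}{400}}}.$$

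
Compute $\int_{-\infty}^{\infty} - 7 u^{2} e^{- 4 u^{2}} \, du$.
$- \frac{7 \sqrt{\pi}}{16}$

Start from the elementary integral
$$J(a) = \int_{-\infty}^{\infty} - 7 e^{- a u^{2}} \, du = - \frac{7 \sqrt{\pi}}{\sqrt{a}}.$$

Differentiating under the integral sign brings down a factor of $(-u^2)$:
$$\frac{dJ}{da} = \int_{-\infty}^{\infty} 7 u^{2} e^{- a u^{2}} \, du = \frac{7 \sqrt{\pi}}{2 a^{\frac{3}{2}}}.$$

The integral on the left is $-I$, so $I = - \frac{7 \sqrt{\pi}}{2 a^{\frac{3}{2}}}$.

Setting $a = 4$:
$$I = - \frac{7 \sqrt{\pi}}{16}.$$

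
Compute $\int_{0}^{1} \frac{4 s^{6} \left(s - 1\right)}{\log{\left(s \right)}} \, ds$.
$- \log{\left(\frac{2401}{4096} \right)}$

Consider the one-parameter family: let $I(a) = \int_{0}^{1} \frac{4 \left(s^{7} - s^{a}\right)}{\log{\left(s \right)}} \, ds$.

Since $\dfrac{\partial}{\partial a}\,s^{a} = s^{a} \ln s$, the $\ln s$ in the denominator cancels and
$$\frac{dI}{da} = \int_{0}^{1} -4 s^{a} \, ds = -4 \left[\frac{s^{a+1}}{a+1}\right]_0^1 = - \frac{4}{a + 1}.$$

Integrating with respect to $a$ gives $I(a) = - \log{\left(\frac{\left(a + 1\right)^{4}}{4096} \right)} + C$.

At $a = 7$ the integrand is identically $0$, so $I(7) = 0$. The closed form gives $0$, hence $C = 0$.

Setting $a = 6$:
$$I = - \log{\left(\frac{2401}{4096} \right)}.$$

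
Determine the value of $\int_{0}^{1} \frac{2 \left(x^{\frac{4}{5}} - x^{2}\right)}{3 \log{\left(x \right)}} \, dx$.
$- \frac{\log{\left(75 \right)}}{3} + \log{\left(3 \right)}$

Replace the exponent $2$ by a parameter $a$: let $I(a) = \int_{0}^{1} \frac{2 \left(x^{\frac{4}{5}} - x^{a}\right)}{3 \log{\left(x \right)}} \, dx$.

Since $\dfrac{\partial}{\partial a}\,x^{a} = x^{a} \ln x$, the $\ln x$ in the denominator cancels and
$$\frac{dI}{da} = \int_{0}^{1} - \frac{2}{3} x^{a} \, dx = - \frac{2}{3} \left[\frac{x^{a+1}}{a+1}\right]_0^1 = - \frac{2}{3 a + 3}.$$

Integrating with respect to $a$ gives $I(a) = - \log{\left(\frac{15^{\frac{2}{3}} \left(a + 1\right)^{\frac{2}{3}}}{9} \right)} + C$.

At $a = \frac{4}{5}$ the integrand is identically $0$, so $I(\frac{4}{5}) = 0$. The closed form gives $0$, hence $C = 0$.

Setting $a = 2$:
$$I = - \frac{\log{\left(75 \right)}}{3} + \log{\left(3 \right)}.$$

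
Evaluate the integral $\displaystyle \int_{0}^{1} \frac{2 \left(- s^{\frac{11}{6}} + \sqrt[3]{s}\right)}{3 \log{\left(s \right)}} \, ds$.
$\log{\left(\frac{4 \sqrt[3]{17}}{17} \right)}$

Introduce a parameter $a$ in the exponent: let $I(a) = \int_{0}^{1} \frac{2 \left(- s^{\frac{11}{6}} + s^{a}\right)}{3 \log{\left(s \right)}} \, ds$.

Since $\dfrac{\partial}{\partial a}\,s^{a} = s^{a} \ln s$, the $\ln s$ in the denominator cancels and
$$\frac{dI}{da} = \int_{0}^{1} \frac{2}{3} s^{a} \, ds = \frac{2}{3} \left[\frac{s^{a+1}}{a+1}\right]_0^1 = \frac{2}{3 \left(a + 1\right)}.$$

Integrating with respect to $a$ gives $I(a) = \log{\left(\frac{\sqrt[3]{17} \cdot 6^{\frac{2}{3}} \left(a + 1\right)^{\frac{2}{3}}}{17} \right)} + C$.

At $a = \frac{11}{6}$ the integrand is identically $0$, so $I(\frac{11}{6}) = 0$. The closed form gives $0$, hence $C = 0$.

Setting $a = \frac{1}{3}$:
$$I = \log{\left(\frac{4 \sqrt[3]{17}}{17} \right)}.$$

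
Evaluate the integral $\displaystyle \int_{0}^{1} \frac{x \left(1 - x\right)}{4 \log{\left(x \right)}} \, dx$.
$- \frac{\log{\left(3 \right)}}{4} + \frac{\log{\left(2 \right)}}{4}$

Replace the exponent $1$ by a parameter $a$: let $I(a) = \int_{0}^{1} \frac{- x^{2} + x^{a}}{4 \log{\left(x \right)}} \, dx$.

Since $\dfrac{\partial}{\partial a}\,x^{a} = x^{a} \ln x$, the $\ln x$ in the denominator cancels and
$$\frac{dI}{da} = \int_{0}^{1} \frac{1}{4} x^{a} \, dx = \frac{1}{4} \left[\frac{x^{a+1}}{a+1}\right]_0^1 = \frac{1}{4 \left(a + 1\right)}.$$

Integrating with respect to $a$ gives $I(a) = \frac{\log{\left(a + 1 \right)}}{4} - \frac{\log{\left(3 \right)}}{4} + C$.

At $a = 2$ the integrand is identically $0$, so $I(2) = 0$. The closed form gives $0$, hence $C = 0$.

Setting $a = 1$:
$$I = - \frac{\log{\left(3 \right)}}{4} + \frac{\log{\left(2 \right)}}{4}.$$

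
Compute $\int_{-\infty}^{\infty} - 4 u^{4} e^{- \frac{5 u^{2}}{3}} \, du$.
$- \frac{27 \sqrt{15} \sqrt{\pi}}{125}$

Consider the simpler parametrised integral
$$J(a) = \int_{-\infty}^{\infty} - 4 e^{- a u^{2}} \, du = - \frac{4 \sqrt{\pi}}{\sqrt{a}}.$$

Differentiating under the integral sign brings down a factor of $(-u^2)$:
$$\frac{dJ}{da} = \int_{-\infty}^{\infty} 4 u^{2} e^{- a u^{2}} \, du = \frac{2 \sqrt{\pi}}{a^{\frac{3}{2}}}.$$

Repeating twice in total — each differentiation brings down another $(-u^2)$ — gives
$$\frac{d^{2}J}{da^{2}} = \int_{-\infty}^{\infty} - 4 u^{4} e^{- a u^{2}} \, du = - \frac{3 \sqrt{\pi}}{a^{\frac{5}{2}}},$$
and the integrand here is exactly the target integrand, so $I = - \frac{3 \sqrt{\pi}}{a^{\frac{5}{2}}}$.

Setting $a = \frac{5}{3}$:
$$I = - \frac{27 \sqrt{15} \sqrt{\pi}}{125}.$$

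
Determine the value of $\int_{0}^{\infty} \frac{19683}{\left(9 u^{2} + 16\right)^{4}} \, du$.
$\frac{32805 \pi}{524288}$

Begin with the known result
$$J(a) = \int_{0}^{\infty} \frac{3}{a^{2} + u^{2}} \, du = \frac{3 \pi}{2 a}.$$

Differentiating under the integral sign with respect to $a$,
$$\frac{dJ}{da} = \int_{0}^{\infty} - \frac{6 a}{\left(a^{2} + u^{2}\right)^{2}} \, du = - \frac{3 \pi}{2 a^{2}},$$
so $\int_{0}^{\infty} \frac{3}{\left(a^{2} + u^{2}\right)^{2}} \, du = \frac{3 \pi}{4 a^{3}}$.

Repeating — each differentiation of $1/(u^2+a^2)^j$ produces $-2ja/(u^2+a^2)^{j+1}$ — and dividing through by $-2ja$ at each step yields, after $3$ differentiations in total,
$$\int_{0}^{\infty} \frac{3}{\left(a^{2} + u^{2}\right)^{4}} \, du = \frac{15 \pi}{32 a^{7}}.$$

Setting $a = \frac{4}{3}$:
$$I = \frac{32805 \pi}{524288}.$$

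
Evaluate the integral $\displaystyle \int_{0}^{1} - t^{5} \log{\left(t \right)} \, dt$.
$\frac{1}{36}$

Consider the simpler parametrised integral
$$J(a) = \int_{0}^{1} - t^{a} \, dt = - \frac{1}{a + 1}.$$

Differentiating under the integral sign brings down a factor of $\ln t$:
$$\frac{dJ}{da} = \int_{0}^{1} - t^{a} \log{\left(t \right)} \, dt = \frac{1}{\left(a + 1\right)^{2}}.$$

The integral on the left is $I$, so $I = \frac{1}{\left(a + 1\right)^{2}}$.

Setting $a = 5$:
$$I = \frac{1}{36}.$$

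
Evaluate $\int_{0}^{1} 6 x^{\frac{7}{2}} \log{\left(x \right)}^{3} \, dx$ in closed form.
$- \frac{64}{729}$

Consider the simpler parametrised integral
$$J(a) = \int_{0}^{1} 6 x^{a} \, dx = \frac{6}{a + 1}.$$

Differentiating under the integral sign brings down a factor of $\ln x$:
$$\frac{dJ}{da} = \int_{0}^{1} 6 x^{a} \log{\left(x \right)} \, dx = - \frac{6}{\left(a + 1\right)^{2}}.$$

Repeating $3$ times in total — each differentiation brings down another $\ln x$ — gives
$$\frac{d^{3}J}{da^{3}} = \int_{0}^{1} 6 x^{a} \log{\left(x \right)}^{3} \, dx = - \frac{36}{\left(a + 1\right)^{4}},$$
and the integrand here is exactly the target integrand, so $I = - \frac{36}{\left(a + 1\right)^{4}}$.

Setting $a = \frac{7}{2}$:
$$I = - \frac{64}{729}.$$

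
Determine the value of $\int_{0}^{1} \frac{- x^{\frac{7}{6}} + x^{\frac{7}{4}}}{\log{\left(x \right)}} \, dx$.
$\log{\left(\frac{33}{26} \right)}$

Introduce a parameter $a$ in the exponent: let $I(a) = \int_{0}^{1} \frac{- x^{\frac{7}{6}} + x^{a}}{\log{\left(x \right)}} \, dx$.

Since $\dfrac{\partial}{\partial a}\,x^{a} = x^{a} \ln x$, the $\ln x$ in the denominator cancels and
$$\frac{dI}{da} = \int_{0}^{1} x^{a} \, dx = \left[\frac{x^{a+1}}{a+1}\right]_0^1 = \frac{1}{a + 1}.$$

Integrating with respect to $a$ gives $I(a) = \log{\left(\frac{6 a}{13} + \frac{6}{13} \right)} + C$.

At $a = \frac{7}{6}$ the integrand is identically $0$, so $I(\frac{7}{6}) = 0$. The closed form gives $0$, hence $C = 0$.

Setting $a = \frac{7}{4}$:
$$I = \log{\left(\frac{33}{26} \right)}.$$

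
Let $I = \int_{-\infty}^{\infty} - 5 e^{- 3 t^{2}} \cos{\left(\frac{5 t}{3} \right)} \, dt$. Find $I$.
$- \frac{5 \sqrt{3} \sqrt{\pi}}{3 e^{\frac{25}{108}}}$

Treat the cosine frequency as a parameter and define $I(b) = \int_{-\infty}^{\infty} - 5 e^{- 3 t^{2}} \cos{\left(b t \right)} \, dt$.

Differentiating under the integral sign,
$$I'(b) = \int_{-\infty}^{\infty} 5 t e^{- 3 t^{2}} \sin{\left(b t \right)} \, dt.$$

Integrate $\int_{-\infty}^{\infty} t \sin(b t)\, e^{- 3 t^{2}}\, dt$ by parts with $u = \sin(b t)$ and $dv = t\, e^{- 3 t^{2}}\, dt$, giving $v = - \frac{e^{- 3 t^{2}}}{6}$. The boundary term vanishes and
$$\int_{-\infty}^{\infty} t \sin(b t)\, e^{- 3 t^{2}}\, dt = \frac{b}{6} \int_{-\infty}^{\infty} \cos(b t)\, e^{- 3 t^{2}}\, dt,$$
so $I'(b) = - \frac{b}{6}\, I(b)$.

This is a separable first-order ODE; solving with the initial condition $I(0) = \int_{-\infty}^{\infty} - 5 e^{- 3 t^{2}}\,dt = - \frac{5 \sqrt{3} \sqrt{\pi}}{3}$ gives
$$I(b) = - \frac{5 \sqrt{3} \sqrt{\pi} e^{- \frac{b^{2}}{12}}}{3}.$$

Setting $b = \frac{5}{3}$:
$$I = - \frac{5 \sqrt{3} \sqrt{\pi}}{3 e^{\frac{25}{108}}}.$$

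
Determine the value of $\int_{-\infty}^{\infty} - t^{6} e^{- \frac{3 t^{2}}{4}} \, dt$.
$- \frac{80 \sqrt{3} \sqrt{\pi}}{27}$

Begin with the known integral
$$J(a) = \int_{-\infty}^{\infty} - e^{- a t^{2}} \, dt = - \frac{\sqrt{\pi}}{\sqrt{a}}.$$

Differentiating under the integral sign brings down a factor of $(-t^2)$:
$$\frac{dJ}{da} = \int_{-\infty}^{\infty} t^{2} e^{- a t^{2}} \, dt = \frac{\sqrt{\pi}}{2 a^{\frac{3}{2}}}.$$

Repeating $3$ times in total — each differentiation brings down another $(-t^2)$ — gives
$$\frac{d^{3}J}{da^{3}} = \int_{-\infty}^{\infty} t^{6} e^{- a t^{2}} \, dt = \frac{15 \sqrt{\pi}}{8 a^{\frac{7}{2}}},$$
and the integrand here is $(-1)^{3}$ times the target integrand, so $I = (-1)^{3}\,\frac{d^{3}J}{da^{3}} = - \frac{15 \sqrt{\pi}}{8 a^{\frac{7}{2}}}$.

Setting $a = \frac{3}{4}$:
$$I = - \frac{80 \sqrt{3} \sqrt{\pi}}{27}.$$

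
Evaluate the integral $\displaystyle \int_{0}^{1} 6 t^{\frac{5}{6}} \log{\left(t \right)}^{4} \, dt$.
$\frac{1119744}{161051}$

Begin with the known integral
$$J(a) = \int_{0}^{1} 6 t^{a} \, dt = \frac{6}{a + 1}.$$

Differentiating under the integral sign brings down a factor of $\ln t$:
$$\frac{dJ}{da} = \int_{0}^{1} 6 t^{a} \log{\left(t \right)} \, dt = - \frac{6}{\left(a + 1\right)^{2}}.$$

Repeating $4$ times in total — each differentiation brings down another $\ln t$ — gives
$$\frac{d^{4}J}{da^{4}} = \int_{0}^{1} 6 t^{a} \log{\left(t \right)}^{4} \, dt = \frac{144}{\left(a + 1\right)^{5}},$$
and the integrand here is exactly the target integrand, so $I = \frac{144}{\left(a + 1\right)^{5}}$.

Setting $a = \frac{5}{6}$:
$$I = \frac{1119744}{161051}.$$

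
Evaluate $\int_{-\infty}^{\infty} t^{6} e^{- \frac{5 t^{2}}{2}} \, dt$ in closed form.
$\frac{3 \sqrt{10} \sqrt{\pi}}{125}$

Start from the elementary integral
$$J(a) = \int_{-\infty}^{\infty} e^{- a t^{2}} \, dt = \frac{\sqrt{\pi}}{\sqrt{a}}.$$

Differentiating under the integral sign brings down a factor of $(-t^2)$:
$$\frac{dJ}{da} = \int_{-\infty}^{\infty} - t^{2} e^{- a t^{2}} \, dt = - \frac{\sqrt{\pi}}{2 a^{\frac{3}{2}}}.$$

Repeating $3$ times in total — each differentiation brings down another $(-t^2)$ — gives
$$\frac{d^{3}J}{da^{3}} = \int_{-\infty}^{\infty} - t^{6} e^{- a t^{2}} \, dt = - \frac{15 \sqrt{\pi}}{8 a^{\frac{7}{2}}},$$
and the integrand here is $(-1)^{3}$ times the target integrand, so $I = (-1)^{3}\,\frac{d^{3}J}{da^{3}} = \frac{15 \sqrt{\pi}}{8 a^{\frac{7}{2}}}$.

Setting $a = \frac{5}{2}$:
$$I = \frac{3 \sqrt{10} \sqrt{\pi}}{125}.$$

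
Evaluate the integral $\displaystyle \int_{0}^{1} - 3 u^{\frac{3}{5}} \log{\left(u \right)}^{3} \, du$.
$\frac{5625}{2048}$

Start from the elementary integral
$$J(a) = \int_{0}^{1} - 3 u^{a} \, du = - \frac{3}{a + 1}.$$

Differentiating under the integral sign brings down a factor of $\ln u$:
$$\frac{dJ}{da} = \int_{0}^{1} - 3 u^{a} \log{\left(u \right)} \, du = \frac{3}{\left(a + 1\right)^{2}}.$$

Repeating $3$ times in total — each differentiation brings down another $\ln u$ — gives
$$\frac{d^{3}J}{da^{3}} = \int_{0}^{1} - 3 u^{a} \log{\left(u \right)}^{3} \, du = \frac{18}{\left(a + 1\right)^{4}},$$
and the integrand here is exactly the target integrand, so $I = \frac{18}{\left(a + 1\right)^{4}}$.

Setting $a = \frac{3}{5}$:
$$I = \frac{5625}{2048}.$$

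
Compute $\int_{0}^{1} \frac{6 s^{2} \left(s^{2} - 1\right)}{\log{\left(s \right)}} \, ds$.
$\log{\left(\frac{15625}{729} \right)}$

Introduce a parameter $a$ in the exponent: let $I(a) = \int_{0}^{1} \frac{6 \left(s^{4} - s^{a}\right)}{\log{\left(s \right)}} \, ds$.

Since $\dfrac{\partial}{\partial a}\,s^{a} = s^{a} \ln s$, the $\ln s$ in the denominator cancels and
$$\frac{dI}{da} = \int_{0}^{1} -6 s^{a} \, ds = -6 \left[\frac{s^{a+1}}{a+1}\right]_0^1 = - \frac{6}{a + 1}.$$

Integrating with respect to $a$ gives $I(a) = \log{\left(\frac{15625}{\left(a + 1\right)^{6}} \right)} + C$.

At $a = 4$ the integrand is identically $0$, so $I(4) = 0$. The closed form gives $0$, hence $C = 0$.

Setting $a = 2$:
$$I = \log{\left(\frac{15625}{729} \right)}.$$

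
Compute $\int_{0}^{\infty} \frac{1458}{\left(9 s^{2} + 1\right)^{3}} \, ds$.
$\frac{729 \pi}{8}$

Start from the standard arctangent integral
$$J(a) = \int_{0}^{\infty} \frac{2}{a^{2} + s^{2}} \, ds = \frac{\pi}{a}.$$

Differentiating under the integral sign with respect to $a$,
$$\frac{dJ}{da} = \int_{0}^{\infty} - \frac{4 a}{\left(a^{2} + s^{2}\right)^{2}} \, ds = - \frac{\pi}{a^{2}},$$
so $\int_{0}^{\infty} \frac{2}{\left(a^{2} + s^{2}\right)^{2}} \, ds = \frac{\pi}{2 a^{3}}$.

Repeating — each differentiation of $1/(s^2+a^2)^j$ produces $-2ja/(s^2+a^2)^{j+1}$ — and dividing through by $-2ja$ at each step yields, after $2$ differentiations in total,
$$\int_{0}^{\infty} \frac{2}{\left(a^{2} + s^{2}\right)^{3}} \, ds = \frac{3 \pi}{8 a^{5}}.$$

Setting $a = \frac{1}{3}$:
$$I = \frac{729 \pi}{8}.$$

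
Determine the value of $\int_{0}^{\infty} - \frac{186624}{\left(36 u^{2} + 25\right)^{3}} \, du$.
$- \frac{5832 \pi}{3125}$

Start from the standard arctangent integral
$$J(a) = \int_{0}^{\infty} - \frac{4}{a^{2} + u^{2}} \, du = - \frac{2 \pi}{a}.$$

Differentiating under the integral sign with respect to $a$,
$$\frac{dJ}{da} = \int_{0}^{\infty} \frac{8 a}{\left(a^{2} + u^{2}\right)^{2}} \, du = \frac{2 \pi}{a^{2}},$$
so $\int_{0}^{\infty} - \frac{4}{\left(a^{2} + u^{2}\right)^{2}} \, du = - \frac{\pi}{a^{3}}$.

Repeating — each differentiation of $1/(u^2+a^2)^j$ produces $-2ja/(u^2+a^2)^{j+1}$ — and dividing through by $-2ja$ at each step yields, after $2$ differentiations in total,
$$\int_{0}^{\infty} - \frac{4}{\left(a^{2} + u^{2}\right)^{3}} \, du = - \frac{3 \pi}{4 a^{5}}.$$

Setting $a = \frac{5}{6}$:
$$I = - \frac{5832 \pi}{3125}.$$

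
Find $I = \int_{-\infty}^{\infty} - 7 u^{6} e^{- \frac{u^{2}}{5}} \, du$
$- \frac{13125 \sqrt{5} \sqrt{\pi}}{8}$

Begin with the known integral
$$J(a) = \int_{-\infty}^{\infty} - 7 e^{- a u^{2}} \, du = - \frac{7 \sqrt{\pi}}{\sqrt{a}}.$$

Differentiating under the integral sign brings down a factor of $(-u^2)$:
$$\frac{dJ}{da} = \int_{-\infty}^{\infty} 7 u^{2} e^{- a u^{2}} \, du = \frac{7 \sqrt{\pi}}{2 a^{\frac{3}{2}}}.$$

Repeating $3$ times in total — each differentiation brings down another $(-u^2)$ — gives
$$\frac{d^{3}J}{da^{3}} = \int_{-\infty}^{\infty} 7 u^{6} e^{- a u^{2}} \, du = \frac{105 \sqrt{\pi}}{8 a^{\frac{7}{2}}},$$
and the integrand here is $(-1)^{3}$ times the target integrand, so $I = (-1)^{3}\,\frac{d^{3}J}{da^{3}} = - \frac{105 \sqrt{\pi}}{8 a^{\frac{7}{2}}}$.

Setting $a = \frac{1}{5}$:
$$I = - \frac{13125 \sqrt{5} \sqrt{\pi}}{8}.$$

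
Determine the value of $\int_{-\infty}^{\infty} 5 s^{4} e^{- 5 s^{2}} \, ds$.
$\frac{3 \sqrt{5} \sqrt{\pi}}{100}$

Start from the elementary integral
$$J(a) = \int_{-\infty}^{\infty} 5 e^{- a s^{2}} \, ds = \frac{5 \sqrt{\pi}}{\sqrt{a}}.$$

Differentiating under the integral sign brings down a factor of $(-s^2)$:
$$\frac{dJ}{da} = \int_{-\infty}^{\infty} - 5 s^{2} e^{- a s^{2}} \, ds = - \frac{5 \sqrt{\pi}}{2 a^{\frac{3}{2}}}.$$

Repeating twice in total — each differentiation brings down another $(-s^2)$ — gives
$$\frac{d^{2}J}{da^{2}} = \int_{-\infty}^{\infty} 5 s^{4} e^{- a s^{2}} \, ds = \frac{15 \sqrt{\pi}}{4 a^{\frac{5}{2}}},$$
and the integrand here is exactly the target integrand, so $I = \frac{15 \sqrt{\pi}}{4 a^{\frac{5}{2}}}$.

Setting $a = 5$:
$$I = \frac{3 \sqrt{5} \sqrt{\pi}}{100}.$$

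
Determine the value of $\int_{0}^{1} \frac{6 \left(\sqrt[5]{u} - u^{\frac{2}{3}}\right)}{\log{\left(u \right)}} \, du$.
$- \log{\left(\frac{244140625}{34012224} \right)}$

Introduce a parameter $a$ in the exponent: let $I(a) = \int_{0}^{1} \frac{6 \left(\sqrt[5]{u} - u^{a}\right)}{\log{\left(u \right)}} \, du$.

Since $\dfrac{\partial}{\partial a}\,u^{a} = u^{a} \ln u$, the $\ln u$ in the denominator cancels and
$$\frac{dI}{da} = \int_{0}^{1} -6 u^{a} \, du = -6 \left[\frac{u^{a+1}}{a+1}\right]_0^1 = - \frac{6}{a + 1}.$$

Integrating with respect to $a$ gives $I(a) = - \log{\left(\frac{15625 \left(a + 1\right)^{6}}{46656} \right)} + C$.

At $a = \frac{1}{5}$ the integrand is identically $0$, so $I(\frac{1}{5}) = 0$. The closed form gives $0$, hence $C = 0$.

Setting $a = \frac{2}{3}$:
$$I = - \log{\left(\frac{244140625}{34012224} \right)}.$$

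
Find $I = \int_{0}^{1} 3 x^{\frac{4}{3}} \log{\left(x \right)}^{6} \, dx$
$\frac{4723920}{823543}$

Begin with the known integral
$$J(a) = \int_{0}^{1} 3 x^{a} \, dx = \frac{3}{a + 1}.$$

Differentiating under the integral sign brings down a factor of $\ln x$:
$$\frac{dJ}{da} = \int_{0}^{1} 3 x^{a} \log{\left(x \right)} \, dx = - \frac{3}{\left(a + 1\right)^{2}}.$$

Repeating $6$ times in total — each differentiation brings down another $\ln x$ — gives
$$\frac{d^{6}J}{da^{6}} = \int_{0}^{1} 3 x^{a} \log{\left(x \right)}^{6} \, dx = \frac{2160}{\left(a + 1\right)^{7}},$$
and the integrand here is exactly the target integrand, so $I = \frac{2160}{\left(a + 1\right)^{7}}$.

Setting $a = \frac{4}{3}$:
$$I = \frac{4723920}{823543}.$$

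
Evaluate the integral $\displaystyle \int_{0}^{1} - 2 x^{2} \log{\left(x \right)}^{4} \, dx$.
$- \frac{16}{81}$

Consider the simpler parametrised integral
$$J(a) = \int_{0}^{1} - 2 x^{a} \, dx = - \frac{2}{a + 1}.$$

Differentiating under the integral sign brings down a factor of $\ln x$:
$$\frac{dJ}{da} = \int_{0}^{1} - 2 x^{a} \log{\left(x \right)} \, dx = \frac{2}{\left(a + 1\right)^{2}}.$$

Repeating $4$ times in total — each differentiation brings down another $\ln x$ — gives
$$\frac{d^{4}J}{da^{4}} = \int_{0}^{1} - 2 x^{a} \log{\left(x \right)}^{4} \, dx = - \frac{48}{\left(a + 1\right)^{5}},$$
and the integrand here is exactly the target integrand, so $I = - \frac{48}{\left(a + 1\right)^{5}}$.

Setting $a = 2$:
$$I = - \frac{16}{81}.$$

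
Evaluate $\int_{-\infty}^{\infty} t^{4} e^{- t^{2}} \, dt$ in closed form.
$\frac{3 \sqrt{\pi}}{4}$

Consider the simpler parametrised integral
$$J(a) = \int_{-\infty}^{\infty} e^{- a t^{2}} \, dt = \frac{\sqrt{\pi}}{\sqrt{a}}.$$

Differentiating under the integral sign brings down a factor of $(-t^2)$:
$$\frac{dJ}{da} = \int_{-\infty}^{\infty} - t^{2} e^{- a t^{2}} \, dt = - \frac{\sqrt{\pi}}{2 a^{\frac{3}{2}}}.$$

Repeating twice in total — each differentiation brings down another $(-t^2)$ — gives
$$\frac{d^{2}J}{da^{2}} = \int_{-\infty}^{\infty} t^{4} e^{- a t^{2}} \, dt = \frac{3 \sqrt{\pi}}{4 a^{\frac{5}{2}}},$$
and the integrand here is exactly the target integrand, so $I = \frac{3 \sqrt{\pi}}{4 a^{\frac{5}{2}}}$.

Setting $a = 1$:
$$I = \frac{3 \sqrt{\pi}}{4}.$$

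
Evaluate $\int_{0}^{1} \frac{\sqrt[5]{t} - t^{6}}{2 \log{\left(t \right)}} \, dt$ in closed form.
$\log{\left(\frac{\sqrt{210}}{35} \right)}$

Consider the one-parameter family: let $I(a) = \int_{0}^{1} \frac{\sqrt[5]{t} - t^{a}}{2 \log{\left(t \right)}} \, dt$.

Since $\dfrac{\partial}{\partial a}\,t^{a} = t^{a} \ln t$, the $\ln t$ in the denominator cancels and
$$\frac{dI}{da} = \int_{0}^{1} - \frac{1}{2} t^{a} \, dt = - \frac{1}{2} \left[\frac{t^{a+1}}{a+1}\right]_0^1 = - \frac{1}{2 a + 2}.$$

Integrating with respect to $a$ gives $I(a) = - \frac{\log{\left(a + 1 \right)}}{2} - \frac{\log{\left(5 \right)}}{2} + \frac{\log{\left(6 \right)}}{2} + C$.

At $a = \frac{1}{5}$ the integrand is identically $0$, so $I(\frac{1}{5}) = 0$. The closed form gives $0$, hence $C = 0$.

Setting $a = 6$:
$$I = \log{\left(\frac{\sqrt{210}}{35} \right)}.$$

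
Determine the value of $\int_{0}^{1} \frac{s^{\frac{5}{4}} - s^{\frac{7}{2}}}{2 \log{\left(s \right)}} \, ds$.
$- \frac{\log{\left(2 \right)}}{2}$

Introduce a parameter $a$ in the exponent: let $I(a) = \int_{0}^{1} \frac{s^{\frac{5}{4}} - s^{a}}{2 \log{\left(s \right)}} \, ds$.

Since $\dfrac{\partial}{\partial a}\,s^{a} = s^{a} \ln s$, the $\ln s$ in the denominator cancels and
$$\frac{dI}{da} = \int_{0}^{1} - \frac{1}{2} s^{a} \, ds = - \frac{1}{2} \left[\frac{s^{a+1}}{a+1}\right]_0^1 = - \frac{1}{2 a + 2}.$$

Integrating with respect to $a$ gives $I(a) = - \frac{\log{\left(a + 1 \right)}}{2} - \log{\left(2 \right)} + \log{\left(3 \right)} + C$.

At $a = \frac{5}{4}$ the integrand is identically $0$, so $I(\frac{5}{4}) = 0$. The closed form gives $0$, hence $C = 0$.

Setting $a = \frac{7}{2}$:
$$I = - \frac{\log{\left(2 \right)}}{2}.$$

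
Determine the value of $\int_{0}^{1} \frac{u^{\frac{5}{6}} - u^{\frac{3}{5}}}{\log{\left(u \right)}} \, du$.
$- \log{\left(48 \right)} + \log{\left(55 \right)}$

Consider the one-parameter family: let $I(a) = \int_{0}^{1} \frac{u^{\frac{5}{6}} - u^{a}}{\log{\left(u \right)}} \, du$.

Since $\dfrac{\partial}{\partial a}\,u^{a} = u^{a} \ln u$, the $\ln u$ in the denominator cancels and
$$\frac{dI}{da} = \int_{0}^{1} -1 u^{a} \, du = -1 \left[\frac{u^{a+1}}{a+1}\right]_0^1 = - \frac{1}{a + 1}.$$

Integrating with respect to $a$ gives $I(a) = - \log{\left(\frac{6 a}{11} + \frac{6}{11} \right)} + C$.

At $a = \frac{5}{6}$ the integrand is identically $0$, so $I(\frac{5}{6}) = 0$. The closed form gives $0$, hence $C = 0$.

Setting $a = \frac{3}{5}$:
$$I = - \log{\left(48 \right)} + \log{\left(55 \right)}.$$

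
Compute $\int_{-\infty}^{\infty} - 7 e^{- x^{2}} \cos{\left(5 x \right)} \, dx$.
$- \frac{7 \sqrt{\pi}}{e^{\frac{25}{4}}}$

Let $b$ denote the cosine frequency and define $I(b) = \int_{-\infty}^{\infty} - 7 e^{- x^{2}} \cos{\left(b x \right)} \, dx$.

Differentiating under the integral sign,
$$I'(b) = \int_{-\infty}^{\infty} 7 x e^{- x^{2}} \sin{\left(b x \right)} \, dx.$$

Integrate $\int_{-\infty}^{\infty} x \sin(b x)\, e^{- x^{2}}\, dx$ by parts with $u = \sin(b x)$ and $dv = x\, e^{- x^{2}}\, dx$, giving $v = - \frac{e^{- x^{2}}}{2}$. The boundary term vanishes and
$$\int_{-\infty}^{\infty} x \sin(b x)\, e^{- x^{2}}\, dx = \frac{b}{2} \int_{-\infty}^{\infty} \cos(b x)\, e^{- x^{2}}\, dx,$$
so $I'(b) = - \frac{b}{2}\, I(b)$.

This is a separable first-order ODE; solving with the initial condition $I(0) = \int_{-\infty}^{\infty} - 7 e^{- x^{2}}\,dx = - 7 \sqrt{\pi}$ gives
$$I(b) = - 7 \sqrt{\pi} e^{- \frac{b^{2}}{4}}.$$

Setting $b = 5$:
$$I = - \frac{7 \sqrt{\pi}}{e^{\frac{25}{4}}}.$$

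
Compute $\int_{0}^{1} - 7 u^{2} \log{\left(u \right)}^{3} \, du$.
$\frac{14}{27}$

Start from the elementary integral
$$J(a) = \int_{0}^{1} - 7 u^{a} \, du = - \frac{7}{a + 1}.$$

Differentiating under the integral sign brings down a factor of $\ln u$:
$$\frac{dJ}{da} = \int_{0}^{1} - 7 u^{a} \log{\left(u \right)} \, du = \frac{7}{\left(a + 1\right)^{2}}.$$

Repeating $3$ times in total — each differentiation brings down another $\ln u$ — gives
$$\frac{d^{3}J}{da^{3}} = \int_{0}^{1} - 7 u^{a} \log{\left(u \right)}^{3} \, du = \frac{42}{\left(a + 1\right)^{4}},$$
and the integrand here is exactly the target integrand, so $I = \frac{42}{\left(a + 1\right)^{4}}$.

Setting $a = 2$:
$$I = \frac{14}{27}.$$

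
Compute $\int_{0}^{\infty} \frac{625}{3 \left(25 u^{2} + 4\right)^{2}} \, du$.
$\frac{125 \pi}{96}$

Start from the standard arctangent integral
$$J(a) = \int_{0}^{\infty} \frac{1}{3 \left(a^{2} + u^{2}\right)} \, du = \frac{\pi}{6 a}.$$

Differentiating under the integral sign with respect to $a$,
$$\frac{dJ}{da} = \int_{0}^{\infty} - \frac{2 a}{3 \left(a^{2} + u^{2}\right)^{2}} \, du = - \frac{\pi}{6 a^{2}},$$
so $\int_{0}^{\infty} \frac{1}{3 \left(a^{2} + u^{2}\right)^{2}} \, du = \frac{\pi}{12 a^{3}}$.

Setting $a = \frac{2}{5}$:
$$I = \frac{125 \pi}{96}.$$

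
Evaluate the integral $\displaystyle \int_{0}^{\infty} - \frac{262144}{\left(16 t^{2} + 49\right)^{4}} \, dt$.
$- \frac{10240 \pi}{823543}$

Start from the standard arctangent integral
$$J(a) = \int_{0}^{\infty} - \frac{4}{a^{2} + t^{2}} \, dt = - \frac{2 \pi}{a}.$$

Differentiating under the integral sign with respect to $a$,
$$\frac{dJ}{da} = \int_{0}^{\infty} \frac{8 a}{\left(a^{2} + t^{2}\right)^{2}} \, dt = \frac{2 \pi}{a^{2}},$$
so $\int_{0}^{\infty} - \frac{4}{\left(a^{2} + t^{2}\right)^{2}} \, dt = - \frac{\pi}{a^{3}}$.

Repeating — each differentiation of $1/(t^2+a^2)^j$ produces $-2ja/(t^2+a^2)^{j+1}$ — and dividing through by $-2ja$ at each step yields, after $3$ differentiations in total,
$$\int_{0}^{\infty} - \frac{4}{\left(a^{2} + t^{2}\right)^{4}} \, dt = - \frac{5 \pi}{8 a^{7}}.$$

Setting $a = \frac{7}{4}$:
$$I = - \frac{10240 \pi}{823543}.$$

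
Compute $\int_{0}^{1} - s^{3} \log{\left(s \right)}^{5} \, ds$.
$\frac{15}{512}$

Begin with the known integral
$$J(a) = \int_{0}^{1} - s^{a} \, ds = - \frac{1}{a + 1}.$$

Differentiating under the integral sign brings down a factor of $\ln s$:
$$\frac{dJ}{da} = \int_{0}^{1} - s^{a} \log{\left(s \right)} \, ds = \frac{1}{\left(a + 1\right)^{2}}.$$

Repeating $5$ times in total — each differentiation brings down another $\ln s$ — gives
$$\frac{d^{5}J}{da^{5}} = \int_{0}^{1} - s^{a} \log{\left(s \right)}^{5} \, ds = \frac{120}{\left(a + 1\right)^{6}},$$
and the integrand here is exactly the target integrand, so $I = \frac{120}{\left(a + 1\right)^{6}}$.

Setting $a = 3$:
$$I = \frac{15}{512}.$$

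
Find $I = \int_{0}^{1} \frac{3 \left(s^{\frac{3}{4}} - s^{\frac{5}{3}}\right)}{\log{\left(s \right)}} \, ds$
$- \log{\left(\frac{32768}{9261} \right)}$

Introduce a parameter $a$ in the exponent: let $I(a) = \int_{0}^{1} \frac{3 \left(s^{\frac{3}{4}} - s^{a}\right)}{\log{\left(s \right)}} \, ds$.

Since $\dfrac{\partial}{\partial a}\,s^{a} = s^{a} \ln s$, the $\ln s$ in the denominator cancels and
$$\frac{dI}{da} = \int_{0}^{1} -3 s^{a} \, ds = -3 \left[\frac{s^{a+1}}{a+1}\right]_0^1 = - \frac{3}{a + 1}.$$

Integrating with respect to $a$ gives $I(a) = - \log{\left(\frac{64 \left(a + 1\right)^{3}}{343} \right)} + C$.

At $a = \frac{3}{4}$ the integrand is identically $0$, so $I(\frac{3}{4}) = 0$. The closed form gives $0$, hence $C = 0$.

Setting $a = \frac{5}{3}$:
$$I = - \log{\left(\frac{32768}{9261} \right)}.$$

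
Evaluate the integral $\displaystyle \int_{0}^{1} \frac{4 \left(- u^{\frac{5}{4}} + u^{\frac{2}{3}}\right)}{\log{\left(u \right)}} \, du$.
$- \log{\left(\frac{531441}{160000} \right)}$

Replace the exponent $\frac{5}{4}$ by a parameter $a$: let $I(a) = \int_{0}^{1} \frac{4 \left(u^{\frac{2}{3}} - u^{a}\right)}{\log{\left(u \right)}} \, du$.

Since $\dfrac{\partial}{\partial a}\,u^{a} = u^{a} \ln u$, the $\ln u$ in the denominator cancels and
$$\frac{dI}{da} = \int_{0}^{1} -4 u^{a} \, du = -4 \left[\frac{u^{a+1}}{a+1}\right]_0^1 = - \frac{4}{a + 1}.$$

Integrating with respect to $a$ gives $I(a) = - \log{\left(\frac{81 \left(a + 1\right)^{4}}{625} \right)} + C$.

At $a = \frac{2}{3}$ the integrand is identically $0$, so $I(\frac{2}{3}) = 0$. The closed form gives $0$, hence $C = 0$.

Setting $a = \frac{5}{4}$:
$$I = - \log{\left(\frac{531441}{160000} \right)}.$$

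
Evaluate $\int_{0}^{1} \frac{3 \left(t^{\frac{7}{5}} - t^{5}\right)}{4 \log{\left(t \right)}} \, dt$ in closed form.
$\log{\left(\frac{2^{\frac{3}{4}} \sqrt[4]{5}}{5} \right)}$

Replace the exponent $5$ by a parameter $a$: let $I(a) = \int_{0}^{1} \frac{3 \left(t^{\frac{7}{5}} - t^{a}\right)}{4 \log{\left(t \right)}} \, dt$.

Since $\dfrac{\partial}{\partial a}\,t^{a} = t^{a} \ln t$, the $\ln t$ in the denominator cancels and
$$\frac{dI}{da} = \int_{0}^{1} - \frac{3}{4} t^{a} \, dt = - \frac{3}{4} \left[\frac{t^{a+1}}{a+1}\right]_0^1 = - \frac{3}{4 a + 4}.$$

Integrating with respect to $a$ gives $I(a) = - \frac{3 \log{\left(a + 1 \right)}}{4} - \frac{3 \log{\left(5 \right)}}{4} + \frac{3 \log{\left(12 \right)}}{4} + C$.

At $a = \frac{7}{5}$ the integrand is identically $0$, so $I(\frac{7}{5}) = 0$. The closed form gives $0$, hence $C = 0$.

Setting $a = 5$:
$$I = \log{\left(\frac{2^{\frac{3}{4}} \sqrt[4]{5}}{5} \right)}.$$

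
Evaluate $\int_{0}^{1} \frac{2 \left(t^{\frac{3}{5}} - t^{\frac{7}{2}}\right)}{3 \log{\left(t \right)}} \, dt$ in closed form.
$- \log{\left(\frac{3 \cdot 5^{\frac{2}{3}} \sqrt[3]{6}}{8} \right)}$

Introduce a parameter $a$ in the exponent: let $I(a) = \int_{0}^{1} \frac{2 \left(t^{\frac{3}{5}} - t^{a}\right)}{3 \log{\left(t \right)}} \, dt$.

Since $\dfrac{\partial}{\partial a}\,t^{a} = t^{a} \ln t$, the $\ln t$ in the denominator cancels and
$$\frac{dI}{da} = \int_{0}^{1} - \frac{2}{3} t^{a} \, dt = - \frac{2}{3} \left[\frac{t^{a+1}}{a+1}\right]_0^1 = - \frac{2}{3 a + 3}.$$

Integrating with respect to $a$ gives $I(a) = - \log{\left(\frac{5^{\frac{2}{3}} \left(a + 1\right)^{\frac{2}{3}}}{4} \right)} + C$.

At $a = \frac{3}{5}$ the integrand is identically $0$, so $I(\frac{3}{5}) = 0$. The closed form gives $0$, hence $C = 0$.

Setting $a = \frac{7}{2}$:
$$I = - \log{\left(\frac{3 \cdot 5^{\frac{2}{3}} \sqrt[3]{6}}{8} \right)}.$$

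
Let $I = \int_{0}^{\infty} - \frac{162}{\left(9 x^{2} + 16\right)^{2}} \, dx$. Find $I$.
$- \frac{27 \pi}{128}$

Recall the elementary integral
$$J(a) = \int_{0}^{\infty} - \frac{2}{a^{2} + x^{2}} \, dx = - \frac{\pi}{a}.$$

Differentiating under the integral sign with respect to $a$,
$$\frac{dJ}{da} = \int_{0}^{\infty} \frac{4 a}{\left(a^{2} + x^{2}\right)^{2}} \, dx = \frac{\pi}{a^{2}},$$
so $\int_{0}^{\infty} - \frac{2}{\left(a^{2} + x^{2}\right)^{2}} \, dx = - \frac{\pi}{2 a^{3}}$.

Setting $a = \frac{4}{3}$:
$$I = - \frac{27 \pi}{128}.$$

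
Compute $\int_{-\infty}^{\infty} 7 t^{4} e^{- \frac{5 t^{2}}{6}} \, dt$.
$\frac{189 \sqrt{30} \sqrt{\pi}}{125}$

Consider the simpler parametrised integral
$$J(a) = \int_{-\infty}^{\infty} 7 e^{- a t^{2}} \, dt = \frac{7 \sqrt{\pi}}{\sqrt{a}}.$$

Differentiating under the integral sign brings down a factor of $(-t^2)$:
$$\frac{dJ}{da} = \int_{-\infty}^{\infty} - 7 t^{2} e^{- a t^{2}} \, dt = - \frac{7 \sqrt{\pi}}{2 a^{\frac{3}{2}}}.$$

Repeating twice in total — each differentiation brings down another $(-t^2)$ — gives
$$\frac{d^{2}J}{da^{2}} = \int_{-\infty}^{\infty} 7 t^{4} e^{- a t^{2}} \, dt = \frac{21 \sqrt{\pi}}{4 a^{\frac{5}{2}}},$$
and the integrand here is exactly the target integrand, so $I = \frac{21 \sqrt{\pi}}{4 a^{\frac{5}{2}}}$.

Setting $a = \frac{5}{6}$:
$$I = \frac{189 \sqrt{30} \sqrt{\pi}}{125}.$$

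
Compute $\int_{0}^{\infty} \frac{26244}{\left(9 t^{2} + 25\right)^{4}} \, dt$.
$\frac{2187 \pi}{125000}$

Recall the elementary integral
$$J(a) = \int_{0}^{\infty} \frac{4}{a^{2} + t^{2}} \, dt = \frac{2 \pi}{a}.$$

Differentiating under the integral sign with respect to $a$,
$$\frac{dJ}{da} = \int_{0}^{\infty} - \frac{8 a}{\left(a^{2} + t^{2}\right)^{2}} \, dt = - \frac{2 \pi}{a^{2}},$$
so $\int_{0}^{\infty} \frac{4}{\left(a^{2} + t^{2}\right)^{2}} \, dt = \frac{\pi}{a^{3}}$.

Repeating — each differentiation of $1/(t^2+a^2)^j$ produces $-2ja/(t^2+a^2)^{j+1}$ — and dividing through by $-2ja$ at each step yields, after $3$ differentiations in total,
$$\int_{0}^{\infty} \frac{4}{\left(a^{2} + t^{2}\right)^{4}} \, dt = \frac{5 \pi}{8 a^{7}}.$$

Setting $a = \frac{5}{3}$:
$$I = \frac{2187 \pi}{125000}.$$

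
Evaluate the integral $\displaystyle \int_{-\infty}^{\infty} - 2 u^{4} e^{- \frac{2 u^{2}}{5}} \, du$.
$- \frac{75 \sqrt{10} \sqrt{\pi}}{16}$

Consider the simpler parametrised integral
$$J(a) = \int_{-\infty}^{\infty} - 2 e^{- a u^{2}} \, du = - \frac{2 \sqrt{\pi}}{\sqrt{a}}.$$

Differentiating under the integral sign brings down a factor of $(-u^2)$:
$$\frac{dJ}{da} = \int_{-\infty}^{\infty} 2 u^{2} e^{- a u^{2}} \, du = \frac{\sqrt{\pi}}{a^{\frac{3}{2}}}.$$

Repeating twice in total — each differentiation brings down another $(-u^2)$ — gives
$$\frac{d^{2}J}{da^{2}} = \int_{-\infty}^{\infty} - 2 u^{4} e^{- a u^{2}} \, du = - \frac{3 \sqrt{\pi}}{2 a^{\frac{5}{2}}},$$
and the integrand here is exactly the target integrand, so $I = - \frac{3 \sqrt{\pi}}{2 a^{\frac{5}{2}}}$.

Setting $a = \frac{2}{5}$:
$$I = - \frac{75 \sqrt{10} \sqrt{\pi}}{16}.$$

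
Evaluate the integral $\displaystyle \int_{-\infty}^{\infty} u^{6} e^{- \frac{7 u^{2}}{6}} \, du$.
$\frac{405 \sqrt{42} \sqrt{\pi}}{2401}$

Consider the simpler parametrised integral
$$J(a) = \int_{-\infty}^{\infty} e^{- a u^{2}} \, du = \frac{\sqrt{\pi}}{\sqrt{a}}.$$

Differentiating under the integral sign brings down a factor of $(-u^2)$:
$$\frac{dJ}{da} = \int_{-\infty}^{\infty} - u^{2} e^{- a u^{2}} \, du = - \frac{\sqrt{\pi}}{2 a^{\frac{3}{2}}}.$$

Repeating $3$ times in total — each differentiation brings down another $(-u^2)$ — gives
$$\frac{d^{3}J}{da^{3}} = \int_{-\infty}^{\infty} - u^{6} e^{- a u^{2}} \, du = - \frac{15 \sqrt{\pi}}{8 a^{\frac{7}{2}}},$$
and the integrand here is $(-1)^{3}$ times the target integrand, so $I = (-1)^{3}\,\frac{d^{3}J}{da^{3}} = \frac{15 \sqrt{\pi}}{8 a^{\frac{7}{2}}}$.

Setting $a = \frac{7}{6}$:
$$I = \frac{405 \sqrt{42} \sqrt{\pi}}{2401}.$$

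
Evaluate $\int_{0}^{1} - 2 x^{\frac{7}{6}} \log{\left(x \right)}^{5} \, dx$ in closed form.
$\frac{11197440}{4826809}$

Consider the simpler parametrised integral
$$J(a) = \int_{0}^{1} - 2 x^{a} \, dx = - \frac{2}{a + 1}.$$

Differentiating under the integral sign brings down a factor of $\ln x$:
$$\frac{dJ}{da} = \int_{0}^{1} - 2 x^{a} \log{\left(x \right)} \, dx = \frac{2}{\left(a + 1\right)^{2}}.$$

Repeating $5$ times in total — each differentiation brings down another $\ln x$ — gives
$$\frac{d^{5}J}{da^{5}} = \int_{0}^{1} - 2 x^{a} \log{\left(x \right)}^{5} \, dx = \frac{240}{\left(a + 1\right)^{6}},$$
and the integrand here is exactly the target integrand, so $I = \frac{240}{\left(a + 1\right)^{6}}$.

Setting $a = \frac{7}{6}$:
$$I = \frac{11197440}{4826809}.$$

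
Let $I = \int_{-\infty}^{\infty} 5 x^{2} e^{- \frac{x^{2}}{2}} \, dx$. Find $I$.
$5 \sqrt{2} \sqrt{\pi}$

Start from the elementary integral
$$J(a) = \int_{-\infty}^{\infty} 5 e^{- a x^{2}} \, dx = \frac{5 \sqrt{\pi}}{\sqrt{a}}.$$

Differentiating under the integral sign brings down a factor of $(-x^2)$:
$$\frac{dJ}{da} = \int_{-\infty}^{\infty} - 5 x^{2} e^{- a x^{2}} \, dx = - \frac{5 \sqrt{\pi}}{2 a^{\frac{3}{2}}}.$$

The integral on the left is $-I$, so $I = \frac{5 \sqrt{\pi}}{2 a^{\frac{3}{2}}}$.

Setting $a = \frac{1}{2}$:
$$I = 5 \sqrt{2} \sqrt{\pi}.$$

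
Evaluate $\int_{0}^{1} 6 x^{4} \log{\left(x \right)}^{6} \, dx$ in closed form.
$\frac{864}{15625}$

Consider the simpler parametrised integral
$$J(a) = \int_{0}^{1} 6 x^{a} \, dx = \frac{6}{a + 1}.$$

Differentiating under the integral sign brings down a factor of $\ln x$:
$$\frac{dJ}{da} = \int_{0}^{1} 6 x^{a} \log{\left(x \right)} \, dx = - \frac{6}{\left(a + 1\right)^{2}}.$$

Repeating $6$ times in total — each differentiation brings down another $\ln x$ — gives
$$\frac{d^{6}J}{da^{6}} = \int_{0}^{1} 6 x^{a} \log{\left(x \right)}^{6} \, dx = \frac{4320}{\left(a + 1\right)^{7}},$$
and the integrand here is exactly the target integrand, so $I = \frac{4320}{\left(a + 1\right)^{7}}$.

Setting $a = 4$:
$$I = \frac{864}{15625}.$$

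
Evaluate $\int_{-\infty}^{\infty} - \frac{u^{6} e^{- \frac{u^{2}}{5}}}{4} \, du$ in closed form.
$- \frac{1875 \sqrt{5} \sqrt{\pi}}{32}$

Start from the elementary integral
$$J(a) = \int_{-\infty}^{\infty} - \frac{e^{- a u^{2}}}{4} \, du = - \frac{\sqrt{\pi}}{4 \sqrt{a}}.$$

Differentiating under the integral sign brings down a factor of $(-u^2)$:
$$\frac{dJ}{da} = \int_{-\infty}^{\infty} \frac{u^{2} e^{- a u^{2}}}{4} \, du = \frac{\sqrt{\pi}}{8 a^{\frac{3}{2}}}.$$

Repeating $3$ times in total — each differentiation brings down another $(-u^2)$ — gives
$$\frac{d^{3}J}{da^{3}} = \int_{-\infty}^{\infty} \frac{u^{6} e^{- a u^{2}}}{4} \, du = \frac{15 \sqrt{\pi}}{32 a^{\frac{7}{2}}},$$
and the integrand here is $(-1)^{3}$ times the target integrand, so $I = (-1)^{3}\,\frac{d^{3}J}{da^{3}} = - \frac{15 \sqrt{\pi}}{32 a^{\frac{7}{2}}}$.

Setting $a = \frac{1}{5}$:
$$I = - \frac{1875 \sqrt{5} \sqrt{\pi}}{32}.$$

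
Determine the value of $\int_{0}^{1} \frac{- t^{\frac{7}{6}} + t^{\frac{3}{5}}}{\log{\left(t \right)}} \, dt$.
$\log{\left(\frac{48}{65} \right)}$

Introduce a parameter $a$ in the exponent: let $I(a) = \int_{0}^{1} \frac{- t^{\frac{7}{6}} + t^{a}}{\log{\left(t \right)}} \, dt$.

Since $\dfrac{\partial}{\partial a}\,t^{a} = t^{a} \ln t$, the $\ln t$ in the denominator cancels and
$$\frac{dI}{da} = \int_{0}^{1} t^{a} \, dt = \left[\frac{t^{a+1}}{a+1}\right]_0^1 = \frac{1}{a + 1}.$$

Integrating with respect to $a$ gives $I(a) = \log{\left(\frac{6 a}{13} + \frac{6}{13} \right)} + C$.

At $a = \frac{7}{6}$ the integrand is identically $0$, so $I(\frac{7}{6}) = 0$. The closed form gives $0$, hence $C = 0$.

Setting $a = \frac{3}{5}$:
$$I = \log{\left(\frac{48}{65} \right)}.$$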